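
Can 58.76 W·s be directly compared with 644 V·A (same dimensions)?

Reduce each to base SI dimensions:
  58.76 W·s:  W·s = J·s⁻¹·s = kg·m²·s⁻²
  644 V·A:  V·A = J·C⁻¹·A = kg·m²·s⁻³
kg·m²·s⁻² ≠ kg·m²·s⁻³, so they cannot be added.

No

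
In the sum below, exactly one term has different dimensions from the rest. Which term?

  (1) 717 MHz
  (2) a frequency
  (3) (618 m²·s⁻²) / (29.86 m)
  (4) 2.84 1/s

(3)

Reduce each to base SI dimensions:
  (1) Hz = s⁻¹
  (2) [frequency] = s⁻¹
  (3) [m²·s⁻²] / [m] = m·s⁻²
  (4) s⁻¹
All reduce to s⁻¹ except (3), which is m·s⁻².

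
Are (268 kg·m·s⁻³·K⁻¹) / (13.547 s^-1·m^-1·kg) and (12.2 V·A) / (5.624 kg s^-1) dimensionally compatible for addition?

No

Dimensions:
  (268 kg·m·s⁻³·K⁻¹) / (13.547 s^-1·m^-1·kg):  [kg·m·s⁻³·K⁻¹] / [kg·m⁻¹·s⁻¹] = m²·s⁻²·K⁻¹
  (12.2 V·A) / (5.624 kg s^-1):  [kg·m²·s⁻³] / [kg·s⁻¹] = m²·s⁻²
m²·s⁻²·K⁻¹ ≠ m²·s⁻², so they cannot be added.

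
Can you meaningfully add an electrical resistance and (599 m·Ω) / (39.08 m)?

Dimensions:
  an electrical resistance:  [electrical resistance] = kg·m²·s⁻³·A⁻²
  (599 m·Ω) / (39.08 m):  [kg·m³·s⁻³·A⁻²] / [m] = kg·m²·s⁻³·A⁻²
Both are kg·m²·s⁻³·A⁻², so they have the same dimensions and can be added.

Yes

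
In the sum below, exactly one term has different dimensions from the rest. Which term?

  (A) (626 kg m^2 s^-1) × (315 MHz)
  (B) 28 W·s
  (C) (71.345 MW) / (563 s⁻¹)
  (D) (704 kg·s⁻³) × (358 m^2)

Dimensions:
  (A) [kg·m²·s⁻¹] · [s⁻¹] = kg·m²·s⁻²
  (B) W·s = J·s⁻¹·s = kg·m²·s⁻²
  (C) [kg·m²·s⁻³] / [s⁻¹] = kg·m²·s⁻²
  (D) [kg·s⁻³] · [m²] = kg·m²·s⁻³
All reduce to kg·m²·s⁻² except (D), which is kg·m²·s⁻³.

(D)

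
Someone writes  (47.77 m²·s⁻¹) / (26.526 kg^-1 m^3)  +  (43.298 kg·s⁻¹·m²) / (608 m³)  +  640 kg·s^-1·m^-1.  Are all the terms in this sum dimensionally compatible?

Reduce each to base SI dimensions:
  (47.77 m²·s⁻¹) / (26.526 kg^-1 m^3):  [m²·s⁻¹] / [kg⁻¹·m³] = kg·m⁻¹·s⁻¹
  (43.298 kg·s⁻¹·m²) / (608 m³):  [kg·m²·s⁻¹] / [m³] = kg·m⁻¹·s⁻¹
  640 kg·s^-1·m^-1:  kg·m⁻¹·s⁻¹
Every term reduces to kg·m⁻¹·s⁻¹.

Yes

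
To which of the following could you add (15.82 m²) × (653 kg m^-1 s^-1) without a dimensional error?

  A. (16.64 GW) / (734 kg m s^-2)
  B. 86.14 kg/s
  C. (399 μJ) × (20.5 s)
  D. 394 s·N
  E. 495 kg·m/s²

D.

Reference: [m²] · [kg·m⁻¹·s⁻¹] = kg·m·s⁻¹.
Each option:
  A. [kg·m²·s⁻³] / [kg·m·s⁻²] = m·s⁻¹
  B. kg·s⁻¹
  C. [kg·m²·s⁻²] · [s] = kg·m²·s⁻¹
  D. N·s = kg·m·s⁻²·s = kg·m·s⁻¹  ← same
  E. kg·m·s⁻²
Only D. matches kg·m·s⁻¹.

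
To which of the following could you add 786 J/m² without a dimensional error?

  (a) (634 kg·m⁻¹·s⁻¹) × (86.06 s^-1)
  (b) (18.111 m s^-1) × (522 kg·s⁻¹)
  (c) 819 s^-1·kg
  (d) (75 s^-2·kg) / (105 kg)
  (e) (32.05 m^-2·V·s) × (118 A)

(e)

Reference: J·m⁻² = N·m·m⁻² = kg·s⁻².
Each option:
  (a) [kg·m⁻¹·s⁻¹] · [s⁻¹] = kg·m⁻¹·s⁻²
  (b) [m·s⁻¹] · [kg·s⁻¹] = kg·m·s⁻²
  (c) kg·s⁻¹
  (d) [kg·s⁻²] / [kg] = s⁻²
  (e) [kg·s⁻²·A⁻¹] · [A] = kg·s⁻²  ← same
Only (e) matches kg·s⁻².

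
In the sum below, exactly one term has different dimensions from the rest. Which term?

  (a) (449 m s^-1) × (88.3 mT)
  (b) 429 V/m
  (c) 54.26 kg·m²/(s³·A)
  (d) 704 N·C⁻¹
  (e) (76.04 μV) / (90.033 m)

(c)

In SI base units:
  (a) [m·s⁻¹] · [kg·s⁻²·A⁻¹] = kg·m·s⁻³·A⁻¹
  (b) V·m⁻¹ = J·C⁻¹·m⁻¹ = kg·m·s⁻³·A⁻¹
  (c) kg·m²·s⁻³·A⁻¹
  (d) N·C⁻¹ = kg·m·s⁻²·(s·A)⁻¹ = kg·m·s⁻³·A⁻¹
  (e) [kg·m²·s⁻³·A⁻¹] / [m] = kg·m·s⁻³·A⁻¹
All reduce to kg·m·s⁻³·A⁻¹ except (c), which is kg·m²·s⁻³·A⁻¹.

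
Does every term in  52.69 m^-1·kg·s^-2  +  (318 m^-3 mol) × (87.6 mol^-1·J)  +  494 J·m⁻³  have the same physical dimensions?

Yes

Dimensions:
  52.69 m^-1·kg·s^-2:  kg·m⁻¹·s⁻²
  (318 m^-3 mol) × (87.6 mol^-1·J):  [m⁻³·mol] · [kg·m²·s⁻²·mol⁻¹] = kg·m⁻¹·s⁻²
  494 J·m⁻³:  J·m⁻³ = N·m·m⁻³ = kg·m⁻¹·s⁻²
Every term reduces to kg·m⁻¹·s⁻².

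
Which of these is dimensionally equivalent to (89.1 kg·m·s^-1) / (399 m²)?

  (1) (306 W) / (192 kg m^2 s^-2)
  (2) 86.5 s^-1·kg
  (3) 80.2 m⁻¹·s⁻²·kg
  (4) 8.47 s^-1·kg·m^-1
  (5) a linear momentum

(4)

Reference: [kg·m·s⁻¹] / [m²] = kg·m⁻¹·s⁻¹.
Each option:
  (1) [kg·m²·s⁻³] / [kg·m²·s⁻²] = s⁻¹
  (2) kg·s⁻¹
  (3) kg·m⁻¹·s⁻²
  (4) kg·m⁻¹·s⁻¹  ← same
  (5) [linear momentum] = kg·m·s⁻¹
Only (4) matches kg·m⁻¹·s⁻¹.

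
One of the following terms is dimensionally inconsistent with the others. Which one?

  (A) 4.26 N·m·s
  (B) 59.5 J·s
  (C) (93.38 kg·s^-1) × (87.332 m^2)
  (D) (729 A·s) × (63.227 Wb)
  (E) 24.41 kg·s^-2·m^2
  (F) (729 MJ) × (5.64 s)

(E)

Expand each in SI base units:
  (A) N·m·s = kg·m·s⁻²·m·s = kg·m²·s⁻¹
  (B) J·s = N·m·s = kg·m²·s⁻¹
  (C) [kg·s⁻¹] · [m²] = kg·m²·s⁻¹
  (D) [s·A] · [kg·m²·s⁻²·A⁻¹] = kg·m²·s⁻¹
  (E) kg·m²·s⁻²
  (F) [kg·m²·s⁻²] · [s] = kg·m²·s⁻¹
All reduce to kg·m²·s⁻¹ except (E), which is kg·m²·s⁻².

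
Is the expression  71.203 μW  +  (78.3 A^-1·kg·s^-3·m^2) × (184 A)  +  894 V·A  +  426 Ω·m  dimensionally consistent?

Work out the base dimensions of each:
  71.203 μW:  W = J·s⁻¹ = kg·m²·s⁻³
  (78.3 A^-1·kg·s^-3·m^2) × (184 A):  [kg·m²·s⁻³·A⁻¹] · [A] = kg·m²·s⁻³
  894 V·A:  V·A = J·C⁻¹·A = kg·m²·s⁻³
  426 Ω·m:  Ω·m = V·A⁻¹·m = kg·m³·s⁻³·A⁻²
The terms do not share a single dimension (kg·m²·s⁻³ vs kg·m³·s⁻³·A⁻²).

No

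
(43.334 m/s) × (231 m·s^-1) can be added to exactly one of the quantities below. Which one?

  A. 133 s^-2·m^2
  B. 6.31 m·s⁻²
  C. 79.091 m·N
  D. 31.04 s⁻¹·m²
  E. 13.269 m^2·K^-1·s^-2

A.

Reference: [m·s⁻¹] · [m·s⁻¹] = m²·s⁻².
Each option:
  A. m²·s⁻²  ← same
  B. m·s⁻²
  C. N·m = kg·m·s⁻²·m = kg·m²·s⁻²
  D. m²·s⁻¹
  E. m²·s⁻²·K⁻¹
Only A. matches m²·s⁻².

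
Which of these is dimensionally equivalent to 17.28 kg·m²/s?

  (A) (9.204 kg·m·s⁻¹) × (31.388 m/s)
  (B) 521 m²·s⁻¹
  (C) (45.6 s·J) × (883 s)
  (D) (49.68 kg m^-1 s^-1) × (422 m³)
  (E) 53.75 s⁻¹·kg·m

Reference: kg·m²·s⁻¹.
Each option:
  (A) [kg·m·s⁻¹] · [m·s⁻¹] = kg·m²·s⁻²
  (B) m²·s⁻¹
  (C) [kg·m²·s⁻¹] · [s] = kg·m²
  (D) [kg·m⁻¹·s⁻¹] · [m³] = kg·m²·s⁻¹  ← same
  (E) kg·m·s⁻¹
Only (D) matches kg·m²·s⁻¹.

(D)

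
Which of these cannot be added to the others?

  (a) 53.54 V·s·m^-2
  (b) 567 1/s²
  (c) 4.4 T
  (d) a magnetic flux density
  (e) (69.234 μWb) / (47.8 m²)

Dimensions:
  (a) V·s·m⁻² = J·C⁻¹·s·m⁻² = kg·s⁻²·A⁻¹
  (b) s⁻²
  (c) T = Wb·m⁻² = kg·s⁻²·A⁻¹
  (d) [magnetic flux density] = kg·s⁻²·A⁻¹
  (e) [kg·m²·s⁻²·A⁻¹] / [m²] = kg·s⁻²·A⁻¹
All reduce to kg·s⁻²·A⁻¹ except (b), which is s⁻².

(b)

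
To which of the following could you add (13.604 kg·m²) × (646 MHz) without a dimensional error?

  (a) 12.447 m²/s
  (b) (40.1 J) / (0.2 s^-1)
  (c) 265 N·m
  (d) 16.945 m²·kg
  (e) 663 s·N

(b)

Reference: [kg·m²] · [s⁻¹] = kg·m²·s⁻¹.
Each option:
  (a) m²·s⁻¹
  (b) [kg·m²·s⁻²] / [s⁻¹] = kg·m²·s⁻¹  ← same
  (c) N·m = kg·m·s⁻²·m = kg·m²·s⁻²
  (d) kg·m²
  (e) N·s = kg·m·s⁻²·s = kg·m·s⁻¹
Only (b) matches kg·m²·s⁻¹.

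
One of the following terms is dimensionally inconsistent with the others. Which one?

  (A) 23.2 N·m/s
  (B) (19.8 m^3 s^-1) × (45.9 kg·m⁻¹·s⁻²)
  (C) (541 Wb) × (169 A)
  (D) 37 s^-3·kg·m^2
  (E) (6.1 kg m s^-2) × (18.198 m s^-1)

Reduce each to base SI dimensions:
  (A) N·m·s⁻¹ = kg·m·s⁻²·m·s⁻¹ = kg·m²·s⁻³
  (B) [m³·s⁻¹] · [kg·m⁻¹·s⁻²] = kg·m²·s⁻³
  (C) [kg·m²·s⁻²·A⁻¹] · [A] = kg·m²·s⁻²
  (D) kg·m²·s⁻³
  (E) [kg·m·s⁻²] · [m·s⁻¹] = kg·m²·s⁻³
All reduce to kg·m²·s⁻³ except (C), which is kg·m²·s⁻².

(C)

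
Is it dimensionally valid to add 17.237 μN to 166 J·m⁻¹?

Reduce each to base SI dimensions:
  17.237 μN:  N = kg·m·s⁻²
  166 J·m⁻¹:  J·m⁻¹ = N·m·m⁻¹ = kg·m·s⁻²
Both are kg·m·s⁻², so they have the same dimensions and can be added.

Yes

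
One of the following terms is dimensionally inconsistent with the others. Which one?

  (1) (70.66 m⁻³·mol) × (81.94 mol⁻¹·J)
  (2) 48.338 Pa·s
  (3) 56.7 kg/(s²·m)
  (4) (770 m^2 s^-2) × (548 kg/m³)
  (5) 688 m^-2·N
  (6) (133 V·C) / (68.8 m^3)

Expand each in SI base units:
  (1) [m⁻³·mol] · [kg·m²·s⁻²·mol⁻¹] = kg·m⁻¹·s⁻²
  (2) Pa·s = N·m⁻²·s = kg·m⁻¹·s⁻¹
  (3) kg·m⁻¹·s⁻²
  (4) [m²·s⁻²] · [kg·m⁻³] = kg·m⁻¹·s⁻²
  (5) N·m⁻² = kg·m·s⁻²·m⁻² = kg·m⁻¹·s⁻²
  (6) [kg·m²·s⁻²] / [m³] = kg·m⁻¹·s⁻²
All reduce to kg·m⁻¹·s⁻² except (2), which is kg·m⁻¹·s⁻¹.

(2)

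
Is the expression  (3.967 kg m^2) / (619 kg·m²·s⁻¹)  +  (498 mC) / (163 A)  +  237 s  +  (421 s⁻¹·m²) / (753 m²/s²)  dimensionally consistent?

Yes

Reduce each to base SI dimensions:
  (3.967 kg m^2) / (619 kg·m²·s⁻¹):  [kg·m²] / [kg·m²·s⁻¹] = s
  (498 mC) / (163 A):  [s·A] / [A] = s
  237 s:  s
  (421 s⁻¹·m²) / (753 m²/s²):  [m²·s⁻¹] / [m²·s⁻²] = s
Every term reduces to s.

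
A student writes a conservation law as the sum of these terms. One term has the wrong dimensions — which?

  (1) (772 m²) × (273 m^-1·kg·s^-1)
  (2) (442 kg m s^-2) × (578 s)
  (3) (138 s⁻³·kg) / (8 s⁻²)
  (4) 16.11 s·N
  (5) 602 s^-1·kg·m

(3)

Reduce each to base SI dimensions:
  (1) [m²] · [kg·m⁻¹·s⁻¹] = kg·m·s⁻¹
  (2) [kg·m·s⁻²] · [s] = kg·m·s⁻¹
  (3) [kg·s⁻³] / [s⁻²] = kg·s⁻¹
  (4) N·s = kg·m·s⁻²·s = kg·m·s⁻¹
  (5) kg·m·s⁻¹
All reduce to kg·m·s⁻¹ except (3), which is kg·s⁻¹.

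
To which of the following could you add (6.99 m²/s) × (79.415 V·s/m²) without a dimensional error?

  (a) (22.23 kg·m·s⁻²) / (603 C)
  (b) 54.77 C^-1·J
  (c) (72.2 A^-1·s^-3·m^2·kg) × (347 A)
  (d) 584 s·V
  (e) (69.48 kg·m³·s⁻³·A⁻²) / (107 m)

(b)

Reference: [m²·s⁻¹] · [kg·s⁻²·A⁻¹] = kg·m²·s⁻³·A⁻¹.
Each option:
  (a) [kg·m·s⁻²] / [s·A] = kg·m·s⁻³·A⁻¹
  (b) J·C⁻¹ = N·m·(s·A)⁻¹ = kg·m²·s⁻³·A⁻¹  ← same
  (c) [kg·m²·s⁻³·A⁻¹] · [A] = kg·m²·s⁻³
  (d) V·s = J·C⁻¹·s = kg·m²·s⁻²·A⁻¹
  (e) [kg·m³·s⁻³·A⁻²] / [m] = kg·m²·s⁻³·A⁻²
Only (b) matches kg·m²·s⁻³·A⁻¹.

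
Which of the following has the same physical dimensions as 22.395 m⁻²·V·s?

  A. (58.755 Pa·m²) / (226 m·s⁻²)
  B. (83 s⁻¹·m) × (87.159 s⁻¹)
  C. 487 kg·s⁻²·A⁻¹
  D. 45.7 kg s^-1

Reference: V·s·m⁻² = J·C⁻¹·s·m⁻² = kg·s⁻²·A⁻¹.
Each option:
  A. [kg·m·s⁻²] / [m·s⁻²] = kg
  B. [m·s⁻¹] · [s⁻¹] = m·s⁻²
  C. kg·s⁻²·A⁻¹  ← same
  D. kg·s⁻¹
Only C. matches kg·s⁻²·A⁻¹.

C.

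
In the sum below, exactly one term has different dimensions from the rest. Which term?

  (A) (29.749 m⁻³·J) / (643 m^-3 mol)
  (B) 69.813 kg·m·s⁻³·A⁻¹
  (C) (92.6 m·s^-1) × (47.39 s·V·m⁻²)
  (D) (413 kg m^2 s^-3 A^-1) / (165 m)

(A)

Expand each in SI base units:
  (A) [kg·m⁻¹·s⁻²] / [m⁻³·mol] = kg·m²·s⁻²·mol⁻¹
  (B) kg·m·s⁻³·A⁻¹
  (C) [m·s⁻¹] · [kg·s⁻²·A⁻¹] = kg·m·s⁻³·A⁻¹
  (D) [kg·m²·s⁻³·A⁻¹] / [m] = kg·m·s⁻³·A⁻¹
All reduce to kg·m·s⁻³·A⁻¹ except (A), which is kg·m²·s⁻²·mol⁻¹.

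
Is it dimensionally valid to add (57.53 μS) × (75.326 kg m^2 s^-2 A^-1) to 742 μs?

In SI base units:
  (57.53 μS) × (75.326 kg m^2 s^-2 A^-1):  [kg⁻¹·m⁻²·s³·A²] · [kg·m²·s⁻²·A⁻¹] = s·A
  742 μs:  s
s·A ≠ s, so they cannot be added.

No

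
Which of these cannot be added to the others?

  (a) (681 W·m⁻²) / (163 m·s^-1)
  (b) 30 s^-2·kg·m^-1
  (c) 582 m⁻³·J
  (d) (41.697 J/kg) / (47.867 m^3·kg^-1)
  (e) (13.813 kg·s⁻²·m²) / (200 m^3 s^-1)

(e)

Expand each in SI base units:
  (a) [kg·s⁻³] / [m·s⁻¹] = kg·m⁻¹·s⁻²
  (b) kg·m⁻¹·s⁻²
  (c) J·m⁻³ = N·m·m⁻³ = kg·m⁻¹·s⁻²
  (d) [m²·s⁻²] / [kg⁻¹·m³] = kg·m⁻¹·s⁻²
  (e) [kg·m²·s⁻²] / [m³·s⁻¹] = kg·m⁻¹·s⁻¹
All reduce to kg·m⁻¹·s⁻² except (e), which is kg·m⁻¹·s⁻¹.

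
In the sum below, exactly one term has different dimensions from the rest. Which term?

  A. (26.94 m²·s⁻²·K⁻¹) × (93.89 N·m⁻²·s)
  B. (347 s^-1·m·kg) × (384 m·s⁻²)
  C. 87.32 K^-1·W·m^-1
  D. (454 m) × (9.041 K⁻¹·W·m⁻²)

B.

Dimensions:
  A. [m²·s⁻²·K⁻¹] · [kg·m⁻¹·s⁻¹] = kg·m·s⁻³·K⁻¹
  B. [kg·m·s⁻¹] · [m·s⁻²] = kg·m²·s⁻³
  C. W·m⁻¹·K⁻¹ = J·s⁻¹·m⁻¹·K⁻¹ = kg·m·s⁻³·K⁻¹
  D. [m] · [kg·s⁻³·K⁻¹] = kg·m·s⁻³·K⁻¹
All reduce to kg·m·s⁻³·K⁻¹ except B., which is kg·m²·s⁻³.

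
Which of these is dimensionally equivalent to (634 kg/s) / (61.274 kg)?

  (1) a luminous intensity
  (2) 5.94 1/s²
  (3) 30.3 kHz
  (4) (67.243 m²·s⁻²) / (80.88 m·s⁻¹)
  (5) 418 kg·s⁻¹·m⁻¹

Reference: [kg·s⁻¹] / [kg] = s⁻¹.
Each option:
  (1) [luminous intensity] = cd
  (2) s⁻²
  (3) Hz = s⁻¹  ← same
  (4) [m²·s⁻²] / [m·s⁻¹] = m·s⁻¹
  (5) kg·m⁻¹·s⁻¹
Only (3) matches s⁻¹.

(3)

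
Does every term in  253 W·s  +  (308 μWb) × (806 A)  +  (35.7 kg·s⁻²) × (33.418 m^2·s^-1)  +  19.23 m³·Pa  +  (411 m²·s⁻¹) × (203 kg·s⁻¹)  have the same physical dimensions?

Reduce each to base SI dimensions:
  253 W·s:  W·s = J·s⁻¹·s = kg·m²·s⁻²
  (308 μWb) × (806 A):  [kg·m²·s⁻²·A⁻¹] · [A] = kg·m²·s⁻²
  (35.7 kg·s⁻²) × (33.418 m^2·s^-1):  [kg·s⁻²] · [m²·s⁻¹] = kg·m²·s⁻³
  19.23 m³·Pa:  Pa·m³ = N·m⁻²·m³ = kg·m²·s⁻²
  (411 m²·s⁻¹) × (203 kg·s⁻¹):  [m²·s⁻¹] · [kg·s⁻¹] = kg·m²·s⁻²
The terms do not share a single dimension (kg·m²·s⁻² vs kg·m²·s⁻³).

No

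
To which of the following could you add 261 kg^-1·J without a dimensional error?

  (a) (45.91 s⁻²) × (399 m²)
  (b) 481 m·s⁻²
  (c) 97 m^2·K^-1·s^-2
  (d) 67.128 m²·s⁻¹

Reference: J·kg⁻¹ = N·m·kg⁻¹ = m²·s⁻².
Each option:
  (a) [s⁻²] · [m²] = m²·s⁻²  ← same
  (b) m·s⁻²
  (c) m²·s⁻²·K⁻¹
  (d) m²·s⁻¹
Only (a) matches m²·s⁻².

(a)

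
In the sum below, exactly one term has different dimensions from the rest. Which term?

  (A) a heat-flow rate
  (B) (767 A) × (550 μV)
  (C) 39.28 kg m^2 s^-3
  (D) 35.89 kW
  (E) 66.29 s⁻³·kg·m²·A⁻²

(E)

Work out the base dimensions of each:
  (A) [heat-flow rate] = kg·m²·s⁻³
  (B) [A] · [kg·m²·s⁻³·A⁻¹] = kg·m²·s⁻³
  (C) kg·m²·s⁻³
  (D) W = J·s⁻¹ = kg·m²·s⁻³
  (E) kg·m²·s⁻³·A⁻²
All reduce to kg·m²·s⁻³ except (E), which is kg·m²·s⁻³·A⁻².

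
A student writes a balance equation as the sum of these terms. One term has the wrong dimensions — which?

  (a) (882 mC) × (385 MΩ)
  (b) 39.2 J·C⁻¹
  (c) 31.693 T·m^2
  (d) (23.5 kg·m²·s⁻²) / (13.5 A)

(b)

In SI base units:
  (a) [s·A] · [kg·m²·s⁻³·A⁻²] = kg·m²·s⁻²·A⁻¹
  (b) J·C⁻¹ = N·m·(s·A)⁻¹ = kg·m²·s⁻³·A⁻¹
  (c) T·m² = Wb·m⁻²·m² = kg·m²·s⁻²·A⁻¹
  (d) [kg·m²·s⁻²] / [A] = kg·m²·s⁻²·A⁻¹
All reduce to kg·m²·s⁻²·A⁻¹ except (b), which is kg·m²·s⁻³·A⁻¹.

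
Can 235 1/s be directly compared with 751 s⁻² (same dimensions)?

No

Expand each in SI base units:
  235 1/s:  s⁻¹
  751 s⁻²:  s⁻²
s⁻¹ ≠ s⁻², so they cannot be added.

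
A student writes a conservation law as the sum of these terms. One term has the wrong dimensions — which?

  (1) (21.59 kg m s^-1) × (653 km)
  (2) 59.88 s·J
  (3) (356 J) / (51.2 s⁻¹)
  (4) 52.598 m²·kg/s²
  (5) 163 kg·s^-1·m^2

(4)

Work out the base dimensions of each:
  (1) [kg·m·s⁻¹] · [m] = kg·m²·s⁻¹
  (2) J·s = N·m·s = kg·m²·s⁻¹
  (3) [kg·m²·s⁻²] / [s⁻¹] = kg·m²·s⁻¹
  (4) kg·m²·s⁻²
  (5) kg·m²·s⁻¹
All reduce to kg·m²·s⁻¹ except (4), which is kg·m²·s⁻².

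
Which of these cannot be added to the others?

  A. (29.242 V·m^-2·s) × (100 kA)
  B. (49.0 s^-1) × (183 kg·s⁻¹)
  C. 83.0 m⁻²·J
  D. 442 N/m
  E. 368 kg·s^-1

Dimensions:
  A. [kg·s⁻²·A⁻¹] · [A] = kg·s⁻²
  B. [s⁻¹] · [kg·s⁻¹] = kg·s⁻²
  C. J·m⁻² = N·m·m⁻² = kg·s⁻²
  D. N·m⁻¹ = kg·m·s⁻²·m⁻¹ = kg·s⁻²
  E. kg·s⁻¹
All reduce to kg·s⁻² except E., which is kg·s⁻¹.

E.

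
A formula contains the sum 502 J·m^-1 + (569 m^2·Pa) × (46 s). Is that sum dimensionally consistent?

No

In SI base units:
  502 J·m^-1:  J·m⁻¹ = N·m·m⁻¹ = kg·m·s⁻²
  (569 m^2·Pa) × (46 s):  [kg·m·s⁻²] · [s] = kg·m·s⁻¹
kg·m·s⁻² ≠ kg·m·s⁻¹, so they cannot be added.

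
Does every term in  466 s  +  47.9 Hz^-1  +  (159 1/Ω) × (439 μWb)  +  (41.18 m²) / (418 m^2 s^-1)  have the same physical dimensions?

No

Dimensions:
  466 s:  s
  47.9 Hz^-1:  Hz⁻¹ = (s⁻¹)⁻¹ = s
  (159 1/Ω) × (439 μWb):  [kg⁻¹·m⁻²·s³·A²] · [kg·m²·s⁻²·A⁻¹] = s·A
  (41.18 m²) / (418 m^2 s^-1):  [m²] / [m²·s⁻¹] = s
The terms do not share a single dimension (s vs s·A).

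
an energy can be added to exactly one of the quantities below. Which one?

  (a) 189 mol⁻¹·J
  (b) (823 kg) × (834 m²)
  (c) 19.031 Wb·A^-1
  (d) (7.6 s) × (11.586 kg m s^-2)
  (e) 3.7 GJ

Reference: [energy] = kg·m²·s⁻².
Each option:
  (a) J·mol⁻¹ = N·m·mol⁻¹ = kg·m²·s⁻²·mol⁻¹
  (b) [kg] · [m²] = kg·m²
  (c) Wb·A⁻¹ = V·s·A⁻¹ = kg·m²·s⁻²·A⁻²
  (d) [s] · [kg·m·s⁻²] = kg·m·s⁻¹
  (e) J = N·m = kg·m²·s⁻²  ← same
Only (e) matches kg·m²·s⁻².

(e)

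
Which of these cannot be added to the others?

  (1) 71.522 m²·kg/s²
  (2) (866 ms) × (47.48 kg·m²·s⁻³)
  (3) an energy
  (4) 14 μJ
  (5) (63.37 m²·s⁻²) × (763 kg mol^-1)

Expand each in SI base units:
  (1) kg·m²·s⁻²
  (2) [s] · [kg·m²·s⁻³] = kg·m²·s⁻²
  (3) [energy] = kg·m²·s⁻²
  (4) J = N·m = kg·m²·s⁻²
  (5) [m²·s⁻²] · [kg·mol⁻¹] = kg·m²·s⁻²·mol⁻¹
All reduce to kg·m²·s⁻² except (5), which is kg·m²·s⁻²·mol⁻¹.

(5)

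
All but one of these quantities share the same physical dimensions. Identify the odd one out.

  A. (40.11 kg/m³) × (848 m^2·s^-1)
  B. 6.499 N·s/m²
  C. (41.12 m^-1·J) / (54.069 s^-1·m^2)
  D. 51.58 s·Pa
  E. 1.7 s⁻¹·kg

E.

Dimensions:
  A. [kg·m⁻³] · [m²·s⁻¹] = kg·m⁻¹·s⁻¹
  B. N·s·m⁻² = kg·m·s⁻²·s·m⁻² = kg·m⁻¹·s⁻¹
  C. [kg·m·s⁻²] / [m²·s⁻¹] = kg·m⁻¹·s⁻¹
  D. Pa·s = N·m⁻²·s = kg·m⁻¹·s⁻¹
  E. kg·s⁻¹
All reduce to kg·m⁻¹·s⁻¹ except E., which is kg·s⁻¹.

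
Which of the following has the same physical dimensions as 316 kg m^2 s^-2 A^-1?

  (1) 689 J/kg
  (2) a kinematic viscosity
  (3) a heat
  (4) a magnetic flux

Reference: kg·m²·s⁻²·A⁻¹.
Each option:
  (1) J·kg⁻¹ = N·m·kg⁻¹ = m²·s⁻²
  (2) [kinematic viscosity] = m²·s⁻¹
  (3) [heat] = kg·m²·s⁻²
  (4) [magnetic flux] = kg·m²·s⁻²·A⁻¹  ← same
Only (4) matches kg·m²·s⁻²·A⁻¹.

(4)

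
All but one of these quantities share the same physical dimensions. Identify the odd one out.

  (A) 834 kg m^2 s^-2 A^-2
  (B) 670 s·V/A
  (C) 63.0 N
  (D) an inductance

Dimensions:
  (A) kg·m²·s⁻²·A⁻²
  (B) V·s·A⁻¹ = J·C⁻¹·s·A⁻¹ = kg·m²·s⁻²·A⁻²
  (C) N = kg·m·s⁻²
  (D) [inductance] = kg·m²·s⁻²·A⁻²
All reduce to kg·m²·s⁻²·A⁻² except (C), which is kg·m·s⁻².

(C)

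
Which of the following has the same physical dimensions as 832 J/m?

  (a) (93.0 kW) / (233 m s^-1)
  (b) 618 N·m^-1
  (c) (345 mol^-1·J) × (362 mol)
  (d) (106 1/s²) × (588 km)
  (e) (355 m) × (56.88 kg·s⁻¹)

Reference: J·m⁻¹ = N·m·m⁻¹ = kg·m·s⁻².
Each option:
  (a) [kg·m²·s⁻³] / [m·s⁻¹] = kg·m·s⁻²  ← same
  (b) N·m⁻¹ = kg·m·s⁻²·m⁻¹ = kg·s⁻²
  (c) [kg·m²·s⁻²·mol⁻¹] · [mol] = kg·m²·s⁻²
  (d) [s⁻²] · [m] = m·s⁻²
  (e) [m] · [kg·s⁻¹] = kg·m·s⁻¹
Only (a) matches kg·m·s⁻².

(a)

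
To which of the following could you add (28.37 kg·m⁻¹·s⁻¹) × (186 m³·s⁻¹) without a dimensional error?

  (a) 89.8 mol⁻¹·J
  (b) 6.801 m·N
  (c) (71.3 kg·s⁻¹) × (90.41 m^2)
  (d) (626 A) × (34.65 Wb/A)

(b)

Reference: [kg·m⁻¹·s⁻¹] · [m³·s⁻¹] = kg·m²·s⁻².
Each option:
  (a) J·mol⁻¹ = N·m·mol⁻¹ = kg·m²·s⁻²·mol⁻¹
  (b) N·m = kg·m·s⁻²·m = kg·m²·s⁻²  ← same
  (c) [kg·s⁻¹] · [m²] = kg·m²·s⁻¹
  (d) [A] · [kg·m²·s⁻²·A⁻²] = kg·m²·s⁻²·A⁻¹
Only (b) matches kg·m²·s⁻².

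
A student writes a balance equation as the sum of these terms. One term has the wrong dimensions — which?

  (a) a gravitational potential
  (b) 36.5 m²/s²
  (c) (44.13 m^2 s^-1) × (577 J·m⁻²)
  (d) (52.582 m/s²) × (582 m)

Dimensions:
  (a) [gravitational potential] = m²·s⁻²
  (b) m²·s⁻²
  (c) [m²·s⁻¹] · [kg·s⁻²] = kg·m²·s⁻³
  (d) [m·s⁻²] · [m] = m²·s⁻²
All reduce to m²·s⁻² except (c), which is kg·m²·s⁻³.

(c)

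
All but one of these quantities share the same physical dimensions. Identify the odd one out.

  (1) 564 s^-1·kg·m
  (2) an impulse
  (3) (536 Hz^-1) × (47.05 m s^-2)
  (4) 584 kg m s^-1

Reduce each to base SI dimensions:
  (1) kg·m·s⁻¹
  (2) [impulse] = kg·m·s⁻¹
  (3) [s] · [m·s⁻²] = m·s⁻¹
  (4) kg·m·s⁻¹
All reduce to kg·m·s⁻¹ except (3), which is m·s⁻¹.

(3)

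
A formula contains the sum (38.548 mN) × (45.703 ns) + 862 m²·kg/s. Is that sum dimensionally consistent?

No

In SI base units:
  (38.548 mN) × (45.703 ns):  [kg·m·s⁻²] · [s] = kg·m·s⁻¹
  862 m²·kg/s:  kg·m²·s⁻¹
kg·m·s⁻¹ ≠ kg·m²·s⁻¹, so they cannot be added.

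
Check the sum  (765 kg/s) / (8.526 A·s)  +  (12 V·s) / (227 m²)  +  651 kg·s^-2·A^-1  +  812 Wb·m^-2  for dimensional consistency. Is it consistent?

In SI base units:
  (765 kg/s) / (8.526 A·s):  [kg·s⁻¹] / [s·A] = kg·s⁻²·A⁻¹
  (12 V·s) / (227 m²):  [kg·m²·s⁻²·A⁻¹] / [m²] = kg·s⁻²·A⁻¹
  651 kg·s^-2·A^-1:  kg·s⁻²·A⁻¹
  812 Wb·m^-2:  Wb·m⁻² = V·s·m⁻² = kg·s⁻²·A⁻¹
Every term reduces to kg·s⁻²·A⁻¹.

Yes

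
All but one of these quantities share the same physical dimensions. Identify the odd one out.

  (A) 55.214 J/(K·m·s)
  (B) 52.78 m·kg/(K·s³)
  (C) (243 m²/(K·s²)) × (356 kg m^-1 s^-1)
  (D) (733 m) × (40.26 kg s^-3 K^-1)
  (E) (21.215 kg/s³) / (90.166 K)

(E)

Reduce each to base SI dimensions:
  (A) J·s⁻¹·m⁻¹·K⁻¹ = N·m·s⁻¹·m⁻¹·K⁻¹ = kg·m·s⁻³·K⁻¹
  (B) kg·m·s⁻³·K⁻¹
  (C) [m²·s⁻²·K⁻¹] · [kg·m⁻¹·s⁻¹] = kg·m·s⁻³·K⁻¹
  (D) [m] · [kg·s⁻³·K⁻¹] = kg·m·s⁻³·K⁻¹
  (E) [kg·s⁻³] / [K] = kg·s⁻³·K⁻¹
All reduce to kg·m·s⁻³·K⁻¹ except (E), which is kg·s⁻³·K⁻¹.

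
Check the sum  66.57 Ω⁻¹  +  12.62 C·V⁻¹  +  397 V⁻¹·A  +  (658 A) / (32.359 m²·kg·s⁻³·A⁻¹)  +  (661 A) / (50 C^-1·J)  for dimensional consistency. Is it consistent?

Reduce each to base SI dimensions:
  66.57 Ω⁻¹:  Ω⁻¹ = (V·A⁻¹)⁻¹ = kg⁻¹·m⁻²·s³·A²
  12.62 C·V⁻¹:  C·V⁻¹ = s·A·(J·C⁻¹)⁻¹ = kg⁻¹·m⁻²·s⁴·A²
  397 V⁻¹·A:  A·V⁻¹ = A·(J·C⁻¹)⁻¹ = kg⁻¹·m⁻²·s³·A²
  (658 A) / (32.359 m²·kg·s⁻³·A⁻¹):  [A] / [kg·m²·s⁻³·A⁻¹] = kg⁻¹·m⁻²·s³·A²
  (661 A) / (50 C^-1·J):  [A] / [kg·m²·s⁻³·A⁻¹] = kg⁻¹·m⁻²·s³·A²
The terms do not share a single dimension (kg⁻¹·m⁻²·s³·A² vs kg⁻¹·m⁻²·s⁴·A²).

No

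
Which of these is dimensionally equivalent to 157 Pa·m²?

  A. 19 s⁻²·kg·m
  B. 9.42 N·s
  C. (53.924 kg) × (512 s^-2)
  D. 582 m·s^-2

A.

Reference: Pa·m² = N·m⁻²·m² = kg·m·s⁻².
Each option:
  A. kg·m·s⁻²  ← same
  B. N·s = kg·m·s⁻²·s = kg·m·s⁻¹
  C. [kg] · [s⁻²] = kg·s⁻²
  D. m·s⁻²
Only A. matches kg·m·s⁻².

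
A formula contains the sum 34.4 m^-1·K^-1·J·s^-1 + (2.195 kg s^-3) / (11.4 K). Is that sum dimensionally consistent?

Dimensions:
  34.4 m^-1·K^-1·J·s^-1:  J·s⁻¹·m⁻¹·K⁻¹ = N·m·s⁻¹·m⁻¹·K⁻¹ = kg·m·s⁻³·K⁻¹
  (2.195 kg s^-3) / (11.4 K):  [kg·s⁻³] / [K] = kg·s⁻³·K⁻¹
kg·m·s⁻³·K⁻¹ ≠ kg·s⁻³·K⁻¹, so they cannot be added.

No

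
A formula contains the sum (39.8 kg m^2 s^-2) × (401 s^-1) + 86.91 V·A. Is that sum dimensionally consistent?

Yes

Expand each in SI base units:
  (39.8 kg m^2 s^-2) × (401 s^-1):  [kg·m²·s⁻²] · [s⁻¹] = kg·m²·s⁻³
  86.91 V·A:  V·A = J·C⁻¹·A = kg·m²·s⁻³
Both are kg·m²·s⁻³, so they have the same dimensions and can be added.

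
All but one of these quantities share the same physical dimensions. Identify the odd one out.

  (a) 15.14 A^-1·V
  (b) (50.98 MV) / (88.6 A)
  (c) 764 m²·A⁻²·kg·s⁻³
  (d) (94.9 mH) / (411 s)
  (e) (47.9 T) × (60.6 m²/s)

(e)

Reduce each to base SI dimensions:
  (a) V·A⁻¹ = J·C⁻¹·A⁻¹ = kg·m²·s⁻³·A⁻²
  (b) [kg·m²·s⁻³·A⁻¹] / [A] = kg·m²·s⁻³·A⁻²
  (c) kg·m²·s⁻³·A⁻²
  (d) [kg·m²·s⁻²·A⁻²] / [s] = kg·m²·s⁻³·A⁻²
  (e) [kg·s⁻²·A⁻¹] · [m²·s⁻¹] = kg·m²·s⁻³·A⁻¹
All reduce to kg·m²·s⁻³·A⁻² except (e), which is kg·m²·s⁻³·A⁻¹.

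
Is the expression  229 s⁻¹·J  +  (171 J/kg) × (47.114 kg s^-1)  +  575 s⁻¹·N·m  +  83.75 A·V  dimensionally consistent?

Yes

Expand each in SI base units:
  229 s⁻¹·J:  J·s⁻¹ = N·m·s⁻¹ = kg·m²·s⁻³
  (171 J/kg) × (47.114 kg s^-1):  [m²·s⁻²] · [kg·s⁻¹] = kg·m²·s⁻³
  575 s⁻¹·N·m:  N·m·s⁻¹ = kg·m·s⁻²·m·s⁻¹ = kg·m²·s⁻³
  83.75 A·V:  V·A = J·C⁻¹·A = kg·m²·s⁻³
Every term reduces to kg·m²·s⁻³.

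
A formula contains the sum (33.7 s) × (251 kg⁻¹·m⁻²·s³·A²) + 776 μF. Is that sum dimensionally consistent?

Yes

Work out the base dimensions of each:
  (33.7 s) × (251 kg⁻¹·m⁻²·s³·A²):  [s] · [kg⁻¹·m⁻²·s³·A²] = kg⁻¹·m⁻²·s⁴·A²
  776 μF:  F = C·V⁻¹ = kg⁻¹·m⁻²·s⁴·A²
Both are kg⁻¹·m⁻²·s⁴·A², so they have the same dimensions and can be added.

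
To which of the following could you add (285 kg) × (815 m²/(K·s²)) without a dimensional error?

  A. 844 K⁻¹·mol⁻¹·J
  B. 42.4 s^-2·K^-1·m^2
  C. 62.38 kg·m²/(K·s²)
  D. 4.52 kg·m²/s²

C.

Reference: [kg] · [m²·s⁻²·K⁻¹] = kg·m²·s⁻²·K⁻¹.
Each option:
  A. J·mol⁻¹·K⁻¹ = N·m·mol⁻¹·K⁻¹ = kg·m²·s⁻²·K⁻¹·mol⁻¹
  B. m²·s⁻²·K⁻¹
  C. kg·m²·s⁻²·K⁻¹  ← same
  D. kg·m²·s⁻²
Only C. matches kg·m²·s⁻²·K⁻¹.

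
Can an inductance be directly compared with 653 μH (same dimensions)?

Yes

Reduce each to base SI dimensions:
  an inductance:  [inductance] = kg·m²·s⁻²·A⁻²
  653 μH:  H = V·s·A⁻¹ = kg·m²·s⁻²·A⁻²
Both are kg·m²·s⁻²·A⁻², so they have the same dimensions and can be added.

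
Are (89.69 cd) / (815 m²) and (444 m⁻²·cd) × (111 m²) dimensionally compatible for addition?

In SI base units:
  (89.69 cd) / (815 m²):  [cd] / [m²] = m⁻²·cd
  (444 m⁻²·cd) × (111 m²):  [m⁻²·cd] · [m²] = cd
m⁻²·cd ≠ cd, so they cannot be added.

No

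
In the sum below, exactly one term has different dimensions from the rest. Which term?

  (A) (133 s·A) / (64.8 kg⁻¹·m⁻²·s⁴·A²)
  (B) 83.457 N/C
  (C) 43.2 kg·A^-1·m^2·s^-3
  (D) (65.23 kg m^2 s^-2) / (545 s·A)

(B)

Dimensions:
  (A) [s·A] / [kg⁻¹·m⁻²·s⁴·A²] = kg·m²·s⁻³·A⁻¹
  (B) N·C⁻¹ = kg·m·s⁻²·(s·A)⁻¹ = kg·m·s⁻³·A⁻¹
  (C) kg·m²·s⁻³·A⁻¹
  (D) [kg·m²·s⁻²] / [s·A] = kg·m²·s⁻³·A⁻¹
All reduce to kg·m²·s⁻³·A⁻¹ except (B), which is kg·m·s⁻³·A⁻¹.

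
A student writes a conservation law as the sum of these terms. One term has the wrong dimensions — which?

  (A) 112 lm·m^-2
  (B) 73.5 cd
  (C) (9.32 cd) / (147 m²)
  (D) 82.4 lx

Work out the base dimensions of each:
  (A) lm·m⁻² = cd·m⁻² = m⁻²·cd
  (B) cd
  (C) [cd] / [m²] = m⁻²·cd
  (D) lx = lm·m⁻² = m⁻²·cd
All reduce to m⁻²·cd except (B), which is cd.

(B)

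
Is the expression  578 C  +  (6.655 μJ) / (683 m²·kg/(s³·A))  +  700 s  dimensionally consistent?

Dimensions:
  578 C:  C = s·A
  (6.655 μJ) / (683 m²·kg/(s³·A)):  [kg·m²·s⁻²] / [kg·m²·s⁻³·A⁻¹] = s·A
  700 s:  s
The terms do not share a single dimension (s vs s·A).

No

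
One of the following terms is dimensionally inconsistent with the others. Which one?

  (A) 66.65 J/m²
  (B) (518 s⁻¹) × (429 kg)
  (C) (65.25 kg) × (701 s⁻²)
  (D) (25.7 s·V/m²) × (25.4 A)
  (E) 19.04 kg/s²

Expand each in SI base units:
  (A) J·m⁻² = N·m·m⁻² = kg·s⁻²
  (B) [s⁻¹] · [kg] = kg·s⁻¹
  (C) [kg] · [s⁻²] = kg·s⁻²
  (D) [kg·s⁻²·A⁻¹] · [A] = kg·s⁻²
  (E) kg·s⁻²
All reduce to kg·s⁻² except (B), which is kg·s⁻¹.

(B)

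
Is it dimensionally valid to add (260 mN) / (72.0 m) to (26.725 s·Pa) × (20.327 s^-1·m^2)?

No

In SI base units:
  (260 mN) / (72.0 m):  [kg·m·s⁻²] / [m] = kg·s⁻²
  (26.725 s·Pa) × (20.327 s^-1·m^2):  [kg·m⁻¹·s⁻¹] · [m²·s⁻¹] = kg·m·s⁻²
kg·s⁻² ≠ kg·m·s⁻², so they cannot be added.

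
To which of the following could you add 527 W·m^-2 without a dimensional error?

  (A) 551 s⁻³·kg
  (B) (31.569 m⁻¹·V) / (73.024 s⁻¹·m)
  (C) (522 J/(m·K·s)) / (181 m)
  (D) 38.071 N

Reference: W·m⁻² = J·s⁻¹·m⁻² = kg·s⁻³.
Each option:
  (A) kg·s⁻³  ← same
  (B) [kg·m·s⁻³·A⁻¹] / [m·s⁻¹] = kg·s⁻²·A⁻¹
  (C) [kg·m·s⁻³·K⁻¹] / [m] = kg·s⁻³·K⁻¹
  (D) N = kg·m·s⁻²
Only (A) matches kg·s⁻³.

(A)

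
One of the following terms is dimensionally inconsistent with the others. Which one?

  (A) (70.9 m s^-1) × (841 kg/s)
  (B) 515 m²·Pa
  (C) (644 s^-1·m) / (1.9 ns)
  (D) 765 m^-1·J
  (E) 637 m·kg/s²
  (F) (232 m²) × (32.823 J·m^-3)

Reduce each to base SI dimensions:
  (A) [m·s⁻¹] · [kg·s⁻¹] = kg·m·s⁻²
  (B) Pa·m² = N·m⁻²·m² = kg·m·s⁻²
  (C) [m·s⁻¹] / [s] = m·s⁻²
  (D) J·m⁻¹ = N·m·m⁻¹ = kg·m·s⁻²
  (E) kg·m·s⁻²
  (F) [m²] · [kg·m⁻¹·s⁻²] = kg·m·s⁻²
All reduce to kg·m·s⁻² except (C), which is m·s⁻².

(C)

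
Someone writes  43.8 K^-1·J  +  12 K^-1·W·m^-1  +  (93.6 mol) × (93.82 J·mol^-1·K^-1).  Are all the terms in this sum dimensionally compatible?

Reduce each to base SI dimensions:
  43.8 K^-1·J:  J·K⁻¹ = N·m·K⁻¹ = kg·m²·s⁻²·K⁻¹
  12 K^-1·W·m^-1:  W·m⁻¹·K⁻¹ = J·s⁻¹·m⁻¹·K⁻¹ = kg·m·s⁻³·K⁻¹
  (93.6 mol) × (93.82 J·mol^-1·K^-1):  [mol] · [kg·m²·s⁻²·K⁻¹·mol⁻¹] = kg·m²·s⁻²·K⁻¹
The terms do not share a single dimension (kg·m²·s⁻²·K⁻¹ vs kg·m·s⁻³·K⁻¹).

No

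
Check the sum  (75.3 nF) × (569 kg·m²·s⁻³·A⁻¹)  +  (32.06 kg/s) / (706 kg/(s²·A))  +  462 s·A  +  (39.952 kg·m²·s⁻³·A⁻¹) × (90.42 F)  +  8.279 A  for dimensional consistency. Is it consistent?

In SI base units:
  (75.3 nF) × (569 kg·m²·s⁻³·A⁻¹):  [kg⁻¹·m⁻²·s⁴·A²] · [kg·m²·s⁻³·A⁻¹] = s·A
  (32.06 kg/s) / (706 kg/(s²·A)):  [kg·s⁻¹] / [kg·s⁻²·A⁻¹] = s·A
  462 s·A:  A·s = s·A
  (39.952 kg·m²·s⁻³·A⁻¹) × (90.42 F):  [kg·m²·s⁻³·A⁻¹] · [kg⁻¹·m⁻²·s⁴·A²] = s·A
  8.279 A:  A
The terms do not share a single dimension (A vs s·A).

No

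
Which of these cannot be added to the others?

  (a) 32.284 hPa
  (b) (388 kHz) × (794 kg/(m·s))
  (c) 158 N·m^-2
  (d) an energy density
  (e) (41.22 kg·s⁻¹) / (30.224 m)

(e)

Work out the base dimensions of each:
  (a) Pa = N·m⁻² = kg·m⁻¹·s⁻²
  (b) [s⁻¹] · [kg·m⁻¹·s⁻¹] = kg·m⁻¹·s⁻²
  (c) N·m⁻² = kg·m·s⁻²·m⁻² = kg·m⁻¹·s⁻²
  (d) [energy density] = kg·m⁻¹·s⁻²
  (e) [kg·s⁻¹] / [m] = kg·m⁻¹·s⁻¹
All reduce to kg·m⁻¹·s⁻² except (e), which is kg·m⁻¹·s⁻¹.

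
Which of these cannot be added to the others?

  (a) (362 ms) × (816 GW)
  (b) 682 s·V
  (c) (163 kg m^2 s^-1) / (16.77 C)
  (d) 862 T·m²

(a)

Work out the base dimensions of each:
  (a) [s] · [kg·m²·s⁻³] = kg·m²·s⁻²
  (b) V·s = J·C⁻¹·s = kg·m²·s⁻²·A⁻¹
  (c) [kg·m²·s⁻¹] / [s·A] = kg·m²·s⁻²·A⁻¹
  (d) T·m² = Wb·m⁻²·m² = kg·m²·s⁻²·A⁻¹
All reduce to kg·m²·s⁻²·A⁻¹ except (a), which is kg·m²·s⁻².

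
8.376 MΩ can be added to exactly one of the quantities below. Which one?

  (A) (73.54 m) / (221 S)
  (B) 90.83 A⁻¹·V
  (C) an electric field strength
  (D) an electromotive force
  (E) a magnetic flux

Reference: Ω = V·A⁻¹ = kg·m²·s⁻³·A⁻².
Each option:
  (A) [m] / [kg⁻¹·m⁻²·s³·A²] = kg·m³·s⁻³·A⁻²
  (B) V·A⁻¹ = J·C⁻¹·A⁻¹ = kg·m²·s⁻³·A⁻²  ← same
  (C) [electric field strength] = kg·m·s⁻³·A⁻¹
  (D) [electromotive force] = kg·m²·s⁻³·A⁻¹
  (E) [magnetic flux] = kg·m²·s⁻²·A⁻¹
Only (B) matches kg·m²·s⁻³·A⁻².

(B)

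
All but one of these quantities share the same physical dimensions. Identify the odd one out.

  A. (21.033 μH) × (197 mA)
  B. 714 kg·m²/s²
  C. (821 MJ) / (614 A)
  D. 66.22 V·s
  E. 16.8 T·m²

B.

Dimensions:
  A. [kg·m²·s⁻²·A⁻²] · [A] = kg·m²·s⁻²·A⁻¹
  B. kg·m²·s⁻²
  C. [kg·m²·s⁻²] / [A] = kg·m²·s⁻²·A⁻¹
  D. V·s = J·C⁻¹·s = kg·m²·s⁻²·A⁻¹
  E. T·m² = Wb·m⁻²·m² = kg·m²·s⁻²·A⁻¹
All reduce to kg·m²·s⁻²·A⁻¹ except B., which is kg·m²·s⁻².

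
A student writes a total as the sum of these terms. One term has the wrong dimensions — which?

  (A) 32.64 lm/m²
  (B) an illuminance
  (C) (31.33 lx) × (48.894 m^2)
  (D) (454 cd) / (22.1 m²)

Expand each in SI base units:
  (A) lm·m⁻² = cd·m⁻² = m⁻²·cd
  (B) [illuminance] = m⁻²·cd
  (C) [m⁻²·cd] · [m²] = cd
  (D) [cd] / [m²] = m⁻²·cd
All reduce to m⁻²·cd except (C), which is cd.

(C)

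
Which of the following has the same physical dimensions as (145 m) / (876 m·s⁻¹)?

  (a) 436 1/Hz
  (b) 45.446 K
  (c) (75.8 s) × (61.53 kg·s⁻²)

Reference: [m] / [m·s⁻¹] = s.
Each option:
  (a) Hz⁻¹ = (s⁻¹)⁻¹ = s  ← same
  (b) K
  (c) [s] · [kg·s⁻²] = kg·s⁻¹
Only (a) matches s.

(a)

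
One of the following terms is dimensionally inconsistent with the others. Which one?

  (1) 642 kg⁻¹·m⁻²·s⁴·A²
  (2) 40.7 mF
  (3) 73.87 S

(3)

Dimensions:
  (1) kg⁻¹·m⁻²·s⁴·A²
  (2) F = C·V⁻¹ = kg⁻¹·m⁻²·s⁴·A²
  (3) S = Ω⁻¹ = kg⁻¹·m⁻²·s³·A²
All reduce to kg⁻¹·m⁻²·s⁴·A² except (3), which is kg⁻¹·m⁻²·s³·A².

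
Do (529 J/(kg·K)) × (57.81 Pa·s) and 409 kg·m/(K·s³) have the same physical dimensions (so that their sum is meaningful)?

In SI base units:
  (529 J/(kg·K)) × (57.81 Pa·s):  [m²·s⁻²·K⁻¹] · [kg·m⁻¹·s⁻¹] = kg·m·s⁻³·K⁻¹
  409 kg·m/(K·s³):  kg·m·s⁻³·K⁻¹
Both are kg·m·s⁻³·K⁻¹, so they have the same dimensions and can be added.

Yes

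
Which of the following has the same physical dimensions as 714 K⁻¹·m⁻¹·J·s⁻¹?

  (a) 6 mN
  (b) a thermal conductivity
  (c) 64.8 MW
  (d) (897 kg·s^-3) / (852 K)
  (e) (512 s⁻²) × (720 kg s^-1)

(b)

Reference: J·s⁻¹·m⁻¹·K⁻¹ = N·m·s⁻¹·m⁻¹·K⁻¹ = kg·m·s⁻³·K⁻¹.
Each option:
  (a) N = kg·m·s⁻²
  (b) [thermal conductivity] = kg·m·s⁻³·K⁻¹  ← same
  (c) W = J·s⁻¹ = kg·m²·s⁻³
  (d) [kg·s⁻³] / [K] = kg·s⁻³·K⁻¹
  (e) [s⁻²] · [kg·s⁻¹] = kg·s⁻³
Only (b) matches kg·m·s⁻³·K⁻¹.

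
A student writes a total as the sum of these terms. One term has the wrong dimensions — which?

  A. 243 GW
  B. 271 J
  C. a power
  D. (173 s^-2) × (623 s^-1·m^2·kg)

Dimensions:
  A. W = J·s⁻¹ = kg·m²·s⁻³
  B. J = N·m = kg·m²·s⁻²
  C. [power] = kg·m²·s⁻³
  D. [s⁻²] · [kg·m²·s⁻¹] = kg·m²·s⁻³
All reduce to kg·m²·s⁻³ except B., which is kg·m²·s⁻².

B.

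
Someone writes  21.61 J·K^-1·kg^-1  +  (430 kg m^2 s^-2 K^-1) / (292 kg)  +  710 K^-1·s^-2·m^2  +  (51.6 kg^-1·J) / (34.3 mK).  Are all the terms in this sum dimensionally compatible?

Yes

Dimensions:
  21.61 J·K^-1·kg^-1:  J·kg⁻¹·K⁻¹ = N·m·kg⁻¹·K⁻¹ = m²·s⁻²·K⁻¹
  (430 kg m^2 s^-2 K^-1) / (292 kg):  [kg·m²·s⁻²·K⁻¹] / [kg] = m²·s⁻²·K⁻¹
  710 K^-1·s^-2·m^2:  m²·s⁻²·K⁻¹
  (51.6 kg^-1·J) / (34.3 mK):  [m²·s⁻²] / [K] = m²·s⁻²·K⁻¹
Every term reduces to m²·s⁻²·K⁻¹.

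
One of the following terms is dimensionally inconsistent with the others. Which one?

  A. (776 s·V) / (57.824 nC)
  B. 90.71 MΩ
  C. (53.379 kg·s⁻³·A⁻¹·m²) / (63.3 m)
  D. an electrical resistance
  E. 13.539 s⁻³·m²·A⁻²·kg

Dimensions:
  A. [kg·m²·s⁻²·A⁻¹] / [s·A] = kg·m²·s⁻³·A⁻²
  B. Ω = V·A⁻¹ = kg·m²·s⁻³·A⁻²
  C. [kg·m²·s⁻³·A⁻¹] / [m] = kg·m·s⁻³·A⁻¹
  D. [electrical resistance] = kg·m²·s⁻³·A⁻²
  E. kg·m²·s⁻³·A⁻²
All reduce to kg·m²·s⁻³·A⁻² except C., which is kg·m·s⁻³·A⁻¹.

C.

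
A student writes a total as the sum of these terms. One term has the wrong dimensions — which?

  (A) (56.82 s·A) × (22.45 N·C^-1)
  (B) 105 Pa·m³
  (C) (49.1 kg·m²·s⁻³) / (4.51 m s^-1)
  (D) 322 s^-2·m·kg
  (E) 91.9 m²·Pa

(B)

Dimensions:
  (A) [s·A] · [kg·m·s⁻³·A⁻¹] = kg·m·s⁻²
  (B) Pa·m³ = N·m⁻²·m³ = kg·m²·s⁻²
  (C) [kg·m²·s⁻³] / [m·s⁻¹] = kg·m·s⁻²
  (D) kg·m·s⁻²
  (E) Pa·m² = N·m⁻²·m² = kg·m·s⁻²
All reduce to kg·m·s⁻² except (B), which is kg·m²·s⁻².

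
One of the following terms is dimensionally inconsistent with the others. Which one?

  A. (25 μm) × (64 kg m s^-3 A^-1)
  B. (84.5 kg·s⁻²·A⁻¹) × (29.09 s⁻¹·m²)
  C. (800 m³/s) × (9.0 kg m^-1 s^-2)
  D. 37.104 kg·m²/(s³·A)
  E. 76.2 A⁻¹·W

C.

Reduce each to base SI dimensions:
  A. [m] · [kg·m·s⁻³·A⁻¹] = kg·m²·s⁻³·A⁻¹
  B. [kg·s⁻²·A⁻¹] · [m²·s⁻¹] = kg·m²·s⁻³·A⁻¹
  C. [m³·s⁻¹] · [kg·m⁻¹·s⁻²] = kg·m²·s⁻³
  D. kg·m²·s⁻³·A⁻¹
  E. W·A⁻¹ = J·s⁻¹·A⁻¹ = kg·m²·s⁻³·A⁻¹
All reduce to kg·m²·s⁻³·A⁻¹ except C., which is kg·m²·s⁻³.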